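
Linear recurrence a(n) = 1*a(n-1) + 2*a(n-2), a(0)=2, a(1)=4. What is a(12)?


Build bottom-up:
...a(10)=2048, a(11)=4096, a(12)=1*4096+2*2048=8192


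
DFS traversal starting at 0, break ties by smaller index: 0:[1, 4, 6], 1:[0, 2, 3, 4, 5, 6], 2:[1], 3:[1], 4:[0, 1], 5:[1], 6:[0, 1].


DFS stack-based: start with [0]
Visit order: [0, 1, 2, 3, 4, 5, 6]


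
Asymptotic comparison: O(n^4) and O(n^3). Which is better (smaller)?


cubic grows slower than quartic
O(n^3) is asymptotically smaller; O(n^4) grows faster


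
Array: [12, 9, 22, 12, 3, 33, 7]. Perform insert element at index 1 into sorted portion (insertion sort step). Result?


After one pass: [9, 12, 22, 12, 3, 33, 7]


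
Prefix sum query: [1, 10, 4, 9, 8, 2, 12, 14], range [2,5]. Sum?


Prefix sums: [0, 1, 11, 15, 24, 32, 34, 46, 60]
Sum[2..5] = prefix[6] - prefix[2] = 34 - 11 = 23


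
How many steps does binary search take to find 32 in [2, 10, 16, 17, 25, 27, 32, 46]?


Search for 32:
[0,7] mid=3 arr[3]=17
[4,7] mid=5 arr[5]=27
[6,7] mid=6 arr[6]=32
Total: 3 comparisons


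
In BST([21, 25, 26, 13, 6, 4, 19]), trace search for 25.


BST root = 21
Search for 25: compare at each node
Path: [21, 25]


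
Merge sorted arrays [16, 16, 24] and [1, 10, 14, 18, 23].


Compare heads, take smaller each step.
Merged: [1, 10, 14, 16, 16, 18, 23, 24]


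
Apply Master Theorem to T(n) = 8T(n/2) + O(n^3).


a=8, b=2, c=3. log_2(8)=3 = c=3. Case 2: O(n^c log n) = O(n^3 log n)
Complexity: O(n^3 log n)


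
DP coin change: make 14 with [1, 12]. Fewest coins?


dp[0]=0; dp[i]=1+min(dp[i-c] for c in coins)
...dp[9]=9, dp[10]=10, dp[11]=11, dp[12]=1, dp[13]=2, dp[14]=3
Minimum coins for 14 = 3


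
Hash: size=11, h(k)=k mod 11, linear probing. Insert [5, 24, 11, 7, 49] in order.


Insertions: 5->slot 5; 24->slot 2; 11->slot 0; 7->slot 7; 49->slot 6
Table: [11, None, 24, None, None, 5, 49, 7, None, None, None]


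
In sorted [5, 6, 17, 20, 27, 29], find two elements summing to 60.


Two pointers: lo=0, hi=5
No pair sums to 60


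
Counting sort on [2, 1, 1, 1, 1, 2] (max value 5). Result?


Count array: [0, 4, 2, 0, 0, 0]
Reconstruct: [1, 1, 1, 1, 2, 2]


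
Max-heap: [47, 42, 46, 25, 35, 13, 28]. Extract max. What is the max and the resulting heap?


Max = 47
Replace root with last, heapify down
Resulting heap: [46, 42, 28, 25, 35, 13]


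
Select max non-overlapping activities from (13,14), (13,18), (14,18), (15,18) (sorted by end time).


Greedy: pick earliest-ending, then skip overlaps.
Selected (2 activities): [(13, 14), (14, 18)]


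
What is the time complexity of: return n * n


Analysis: constant-time operation, no loop
Complexity: O(1)


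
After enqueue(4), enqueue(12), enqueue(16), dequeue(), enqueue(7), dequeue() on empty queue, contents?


enqueue(4) -> [4]
enqueue(12) -> [4, 12]
enqueue(16) -> [4, 12, 16]
dequeue() returns 4 -> [12, 16]
enqueue(7) -> [12, 16, 7]
dequeue() returns 12 -> [16, 7]
Final queue (front to back): [16, 7]


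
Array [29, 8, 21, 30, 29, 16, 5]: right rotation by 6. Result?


Right rotate by 6: [8, 21, 30, 29, 16, 5, 29]


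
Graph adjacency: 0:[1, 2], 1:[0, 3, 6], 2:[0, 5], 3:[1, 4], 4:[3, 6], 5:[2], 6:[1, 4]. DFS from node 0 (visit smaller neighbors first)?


DFS stack-based: start with [0]
Visit order: [0, 1, 3, 4, 6, 2, 5]


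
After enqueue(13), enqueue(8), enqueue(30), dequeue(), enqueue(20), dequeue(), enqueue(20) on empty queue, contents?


enqueue(13) -> [13]
enqueue(8) -> [13, 8]
enqueue(30) -> [13, 8, 30]
dequeue() returns 13 -> [8, 30]
enqueue(20) -> [8, 30, 20]
dequeue() returns 8 -> [30, 20]
enqueue(20) -> [30, 20, 20]
Final queue (front to back): [30, 20, 20]


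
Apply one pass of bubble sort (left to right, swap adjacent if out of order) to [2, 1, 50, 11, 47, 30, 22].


After one pass: [1, 2, 11, 47, 30, 22, 50]


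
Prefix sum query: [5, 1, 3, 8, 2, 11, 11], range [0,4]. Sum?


Prefix sums: [0, 5, 6, 9, 17, 19, 30, 41]
Sum[0..4] = prefix[5] - prefix[0] = 19 - 0 = 19


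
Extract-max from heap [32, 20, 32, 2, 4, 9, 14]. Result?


Max = 32
Replace root with last, heapify down
Resulting heap: [32, 20, 14, 2, 4, 9]


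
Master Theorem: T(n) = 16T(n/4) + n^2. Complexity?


a=16, b=4, c=2. log_4(16)=2 = c=2. Case 2: O(n^c log n) = O(n^2 log n)
Complexity: O(n^2 log n)


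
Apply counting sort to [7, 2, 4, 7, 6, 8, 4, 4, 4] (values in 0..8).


Count array: [0, 0, 1, 0, 4, 0, 1, 2, 1]
Reconstruct: [2, 4, 4, 4, 4, 6, 7, 7, 8]


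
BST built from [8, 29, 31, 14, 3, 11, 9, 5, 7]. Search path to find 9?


BST root = 8
Search for 9: compare at each node
Path: [8, 29, 14, 11, 9]


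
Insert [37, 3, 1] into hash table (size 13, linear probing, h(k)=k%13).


Insertions: 37->slot 11; 3->slot 3; 1->slot 1
Table: [None, 1, None, 3, None, None, None, None, None, None, None, 37, None]


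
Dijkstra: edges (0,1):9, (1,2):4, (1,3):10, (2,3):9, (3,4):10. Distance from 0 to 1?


Dijkstra from 0:
Distances: {0: 0, 1: 9, 2: 13, 3: 19, 4: 29}
Shortest distance to 1 = 9, path = [0, 1]


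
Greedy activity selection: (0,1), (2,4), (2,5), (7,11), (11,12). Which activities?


Greedy: pick earliest-ending, then skip overlaps.
Selected (4 activities): [(0, 1), (2, 4), (7, 11), (11, 12)]


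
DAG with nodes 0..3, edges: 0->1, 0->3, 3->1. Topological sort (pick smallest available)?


Kahn's algorithm, process smallest node first
Order: [0, 2, 3, 1]


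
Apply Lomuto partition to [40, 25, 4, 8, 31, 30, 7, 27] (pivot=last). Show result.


Elements <= 27 go left of pivot.
Result: [25, 4, 8, 7, 27, 30, 40, 31], pivot at index 4


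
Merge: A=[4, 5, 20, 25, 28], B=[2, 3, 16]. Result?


Compare heads, take smaller each step.
Merged: [2, 3, 4, 5, 16, 20, 25, 28]


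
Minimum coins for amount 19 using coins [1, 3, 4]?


dp[0]=0; dp[i]=1+min(dp[i-c] for c in coins)
...dp[14]=4, dp[15]=4, dp[16]=4, dp[17]=5, dp[18]=5, dp[19]=5
Minimum coins for 19 = 5


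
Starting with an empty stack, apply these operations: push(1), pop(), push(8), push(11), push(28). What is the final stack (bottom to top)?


push(1) -> [1]
pop() returns 1 -> []
push(8) -> [8]
push(11) -> [8, 11]
push(28) -> [8, 11, 28]
Final stack (bottom to top): [8, 11, 28]


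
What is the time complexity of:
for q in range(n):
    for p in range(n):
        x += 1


Per nesting level: O(n) * O(n) = O(n^2)
Complexity: O(n^2)


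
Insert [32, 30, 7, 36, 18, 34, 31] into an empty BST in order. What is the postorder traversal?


Root = 32; build tree by BST insertion.
Postorder traversal: [18, 7, 31, 30, 34, 36, 32]


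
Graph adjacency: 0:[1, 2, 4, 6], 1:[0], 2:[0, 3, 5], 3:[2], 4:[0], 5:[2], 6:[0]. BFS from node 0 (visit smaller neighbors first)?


BFS queue: start with [0]
Visit order: [0, 1, 2, 4, 6, 3, 5]


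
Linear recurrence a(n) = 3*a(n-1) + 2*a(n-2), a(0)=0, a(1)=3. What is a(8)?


Build bottom-up:
...a(6)=1485, a(7)=5289, a(8)=3*5289+2*1485=18837


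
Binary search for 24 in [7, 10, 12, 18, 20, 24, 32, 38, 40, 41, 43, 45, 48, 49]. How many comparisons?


Search for 24:
[0,13] mid=6 arr[6]=32
[0,5] mid=2 arr[2]=12
[3,5] mid=4 arr[4]=20
[5,5] mid=5 arr[5]=24
Total: 4 comparisons


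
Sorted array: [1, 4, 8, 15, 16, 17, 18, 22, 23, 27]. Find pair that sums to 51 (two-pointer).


Two pointers: lo=0, hi=9
No pair sums to 51


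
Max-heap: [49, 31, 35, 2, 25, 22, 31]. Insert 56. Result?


Append 56: [49, 31, 35, 2, 25, 22, 31, 56]
Bubble up: swap idx 7(56) with idx 3(2); swap idx 3(56) with idx 1(31); swap idx 1(56) with idx 0(49)
Result: [56, 49, 35, 31, 25, 22, 31, 2]


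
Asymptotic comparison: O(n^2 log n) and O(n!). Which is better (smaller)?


n^2 log n grows slower than factorial
O(n^2 log n) is asymptotically smaller; O(n!) grows faster


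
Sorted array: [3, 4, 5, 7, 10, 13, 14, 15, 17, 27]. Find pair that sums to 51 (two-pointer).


Two pointers: lo=0, hi=9
No pair sums to 51


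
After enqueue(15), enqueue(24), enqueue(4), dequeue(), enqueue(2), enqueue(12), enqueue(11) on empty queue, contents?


enqueue(15) -> [15]
enqueue(24) -> [15, 24]
enqueue(4) -> [15, 24, 4]
dequeue() returns 15 -> [24, 4]
enqueue(2) -> [24, 4, 2]
enqueue(12) -> [24, 4, 2, 12]
enqueue(11) -> [24, 4, 2, 12, 11]
Final queue (front to back): [24, 4, 2, 12, 11]


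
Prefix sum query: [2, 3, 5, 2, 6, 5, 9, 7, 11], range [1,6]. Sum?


Prefix sums: [0, 2, 5, 10, 12, 18, 23, 32, 39, 50]
Sum[1..6] = prefix[7] - prefix[1] = 32 - 2 = 30


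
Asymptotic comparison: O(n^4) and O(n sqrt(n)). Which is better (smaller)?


n^1.5 grows slower than quartic
O(n sqrt(n)) is asymptotically smaller; O(n^4) grows faster


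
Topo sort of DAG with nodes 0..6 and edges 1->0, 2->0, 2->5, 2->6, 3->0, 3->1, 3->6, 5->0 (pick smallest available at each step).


Kahn's algorithm, process smallest node first
Order: [2, 3, 1, 4, 5, 0, 6]


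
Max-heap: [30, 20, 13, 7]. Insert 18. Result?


Append 18: [30, 20, 13, 7, 18]
Bubble up: no swaps needed
Result: [30, 20, 13, 7, 18]


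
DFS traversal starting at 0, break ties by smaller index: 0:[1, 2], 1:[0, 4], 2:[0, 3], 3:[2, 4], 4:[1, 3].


DFS stack-based: start with [0]
Visit order: [0, 1, 4, 3, 2]


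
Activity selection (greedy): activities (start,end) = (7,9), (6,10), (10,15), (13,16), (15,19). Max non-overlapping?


Greedy: pick earliest-ending, then skip overlaps.
Selected (3 activities): [(7, 9), (10, 15), (15, 19)]


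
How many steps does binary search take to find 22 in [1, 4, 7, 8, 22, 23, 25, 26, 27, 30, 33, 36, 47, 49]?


Search for 22:
[0,13] mid=6 arr[6]=25
[0,5] mid=2 arr[2]=7
[3,5] mid=4 arr[4]=22
Total: 3 comparisons


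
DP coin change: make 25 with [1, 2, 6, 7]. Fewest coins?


dp[0]=0; dp[i]=1+min(dp[i-c] for c in coins)
...dp[20]=3, dp[21]=3, dp[22]=4, dp[23]=4, dp[24]=4, dp[25]=4
Minimum coins for 25 = 4


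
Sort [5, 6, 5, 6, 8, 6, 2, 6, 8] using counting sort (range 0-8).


Count array: [0, 0, 1, 0, 0, 2, 4, 0, 2]
Reconstruct: [2, 5, 5, 6, 6, 6, 6, 8, 8]


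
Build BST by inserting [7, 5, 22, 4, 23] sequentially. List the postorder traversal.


Root = 7; build tree by BST insertion.
Postorder traversal: [4, 5, 23, 22, 7]


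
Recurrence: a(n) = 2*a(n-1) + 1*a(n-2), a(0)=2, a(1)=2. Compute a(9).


Build bottom-up:
...a(7)=478, a(8)=1154, a(9)=2*1154+1*478=2786


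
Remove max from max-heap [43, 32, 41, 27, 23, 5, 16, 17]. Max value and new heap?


Max = 43
Replace root with last, heapify down
Resulting heap: [41, 32, 17, 27, 23, 5, 16]


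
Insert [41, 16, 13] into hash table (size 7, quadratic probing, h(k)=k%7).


Insertions: 41->slot 6; 16->slot 2; 13->slot 0
Table: [13, None, 16, None, None, None, 41]


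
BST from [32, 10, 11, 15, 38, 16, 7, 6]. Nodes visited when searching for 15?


BST root = 32
Search for 15: compare at each node
Path: [32, 10, 11, 15]


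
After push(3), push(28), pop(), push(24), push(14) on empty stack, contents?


push(3) -> [3]
push(28) -> [3, 28]
pop() returns 28 -> [3]
push(24) -> [3, 24]
push(14) -> [3, 24, 14]
Final stack (bottom to top): [3, 24, 14]


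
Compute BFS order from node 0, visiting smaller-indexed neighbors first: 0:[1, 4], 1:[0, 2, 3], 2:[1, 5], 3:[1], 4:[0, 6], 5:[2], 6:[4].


BFS queue: start with [0]
Visit order: [0, 1, 4, 2, 3, 6, 5]


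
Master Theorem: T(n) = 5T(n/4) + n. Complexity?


a=5, b=4, c=1. log_4(5)=1.161 > c=1. Case 1: O(n^log_b(a)) = O(n^1.161)
Complexity: O(n^1.161)


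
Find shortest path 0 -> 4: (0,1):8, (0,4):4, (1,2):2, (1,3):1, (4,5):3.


Dijkstra from 0:
Distances: {0: 0, 1: 8, 2: 10, 3: 9, 4: 4, 5: 7}
Shortest distance to 4 = 4, path = [0, 4]


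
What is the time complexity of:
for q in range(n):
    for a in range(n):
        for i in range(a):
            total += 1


Per nesting level: O(n) * O(n) * O(n) [triangular over a] = O(n^3)
Complexity: O(n^3)


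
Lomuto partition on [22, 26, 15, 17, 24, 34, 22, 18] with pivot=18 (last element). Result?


Elements <= 18 go left of pivot.
Result: [15, 17, 18, 26, 24, 34, 22, 22], pivot at index 2


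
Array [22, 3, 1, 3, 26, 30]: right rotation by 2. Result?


Right rotate by 2: [26, 30, 22, 3, 1, 3]


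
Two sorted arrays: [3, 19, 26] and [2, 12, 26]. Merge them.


Compare heads, take smaller each step.
Merged: [2, 3, 12, 19, 26, 26]


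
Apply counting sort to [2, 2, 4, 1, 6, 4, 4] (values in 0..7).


Count array: [0, 1, 2, 0, 3, 0, 1, 0]
Reconstruct: [1, 2, 2, 4, 4, 4, 6]


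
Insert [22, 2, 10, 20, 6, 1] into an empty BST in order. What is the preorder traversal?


Root = 22; build tree by BST insertion.
Preorder traversal: [22, 2, 1, 10, 6, 20]


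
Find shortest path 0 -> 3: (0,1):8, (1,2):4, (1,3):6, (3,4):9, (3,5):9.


Dijkstra from 0:
Distances: {0: 0, 1: 8, 2: 12, 3: 14, 4: 23, 5: 23}
Shortest distance to 3 = 14, path = [0, 1, 3]


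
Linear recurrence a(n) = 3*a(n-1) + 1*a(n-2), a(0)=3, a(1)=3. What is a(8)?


Build bottom-up:
...a(6)=1407, a(7)=4647, a(8)=3*4647+1*1407=15348


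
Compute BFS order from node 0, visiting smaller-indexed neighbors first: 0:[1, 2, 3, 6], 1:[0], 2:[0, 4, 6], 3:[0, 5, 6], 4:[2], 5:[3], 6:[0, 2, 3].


BFS queue: start with [0]
Visit order: [0, 1, 2, 3, 6, 4, 5]


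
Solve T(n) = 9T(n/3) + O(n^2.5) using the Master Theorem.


a=9, b=3, c=2.5. log_3(9)=2 < c=2.5. Case 3: O(n^c) = O(n^2.500)
Complexity: O(n^2.500)


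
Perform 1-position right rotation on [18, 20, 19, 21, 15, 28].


Right rotate by 1: [28, 18, 20, 19, 21, 15]


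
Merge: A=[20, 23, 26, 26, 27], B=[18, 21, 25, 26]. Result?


Compare heads, take smaller each step.
Merged: [18, 20, 21, 23, 25, 26, 26, 26, 27]


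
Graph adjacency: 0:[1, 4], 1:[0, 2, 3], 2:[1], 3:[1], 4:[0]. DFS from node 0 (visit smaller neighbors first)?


DFS stack-based: start with [0]
Visit order: [0, 1, 2, 3, 4]


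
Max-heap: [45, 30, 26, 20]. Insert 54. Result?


Append 54: [45, 30, 26, 20, 54]
Bubble up: swap idx 4(54) with idx 1(30); swap idx 1(54) with idx 0(45)
Result: [54, 45, 26, 20, 30]


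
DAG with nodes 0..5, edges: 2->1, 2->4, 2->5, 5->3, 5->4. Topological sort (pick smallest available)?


Kahn's algorithm, process smallest node first
Order: [0, 2, 1, 5, 3, 4]


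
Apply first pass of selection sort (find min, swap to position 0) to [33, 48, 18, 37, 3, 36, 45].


After one pass: [3, 48, 18, 37, 33, 36, 45]


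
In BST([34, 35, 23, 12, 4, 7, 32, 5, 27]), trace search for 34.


BST root = 34
Search for 34: compare at each node
Path: [34]


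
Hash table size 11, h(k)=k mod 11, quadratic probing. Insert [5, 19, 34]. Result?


Insertions: 5->slot 5; 19->slot 8; 34->slot 1
Table: [None, 34, None, None, None, 5, None, None, 19, None, None]


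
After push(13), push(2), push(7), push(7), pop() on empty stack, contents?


push(13) -> [13]
push(2) -> [13, 2]
push(7) -> [13, 2, 7]
push(7) -> [13, 2, 7, 7]
pop() returns 7 -> [13, 2, 7]
Final stack (bottom to top): [13, 2, 7]


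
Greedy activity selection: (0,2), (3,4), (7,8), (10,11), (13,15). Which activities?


Greedy: pick earliest-ending, then skip overlaps.
Selected (5 activities): [(0, 2), (3, 4), (7, 8), (10, 11), (13, 15)]


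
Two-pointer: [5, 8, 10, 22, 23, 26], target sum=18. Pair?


Two pointers: lo=0, hi=5
Found pair: (8, 10) summing to 18


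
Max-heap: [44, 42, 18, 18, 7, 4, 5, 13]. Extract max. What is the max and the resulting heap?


Max = 44
Replace root with last, heapify down
Resulting heap: [42, 18, 18, 13, 7, 4, 5]


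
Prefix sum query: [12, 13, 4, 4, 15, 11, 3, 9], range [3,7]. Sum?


Prefix sums: [0, 12, 25, 29, 33, 48, 59, 62, 71]
Sum[3..7] = prefix[8] - prefix[3] = 71 - 29 = 42


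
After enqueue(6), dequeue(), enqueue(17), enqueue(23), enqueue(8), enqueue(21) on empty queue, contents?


enqueue(6) -> [6]
dequeue() returns 6 -> []
enqueue(17) -> [17]
enqueue(23) -> [17, 23]
enqueue(8) -> [17, 23, 8]
enqueue(21) -> [17, 23, 8, 21]
Final queue (front to back): [17, 23, 8, 21]


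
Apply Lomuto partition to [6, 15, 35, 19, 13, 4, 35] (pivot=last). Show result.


Elements <= 35 go left of pivot.
Result: [6, 15, 35, 19, 13, 4, 35], pivot at index 6


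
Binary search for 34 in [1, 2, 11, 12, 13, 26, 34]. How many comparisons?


Search for 34:
[0,6] mid=3 arr[3]=12
[4,6] mid=5 arr[5]=26
[6,6] mid=6 arr[6]=34
Total: 3 comparisons


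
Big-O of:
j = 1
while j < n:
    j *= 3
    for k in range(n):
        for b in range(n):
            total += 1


Per nesting level: O(log n) * O(n) * O(n) = O(n^2 log n)
Complexity: O(n^2 log n)


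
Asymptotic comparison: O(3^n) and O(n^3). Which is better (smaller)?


cubic grows slower than exponential (base 3)
O(n^3) is asymptotically smaller; O(3^n) grows faster


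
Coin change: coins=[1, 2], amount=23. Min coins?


dp[0]=0; dp[i]=1+min(dp[i-c] for c in coins)
...dp[18]=9, dp[19]=10, dp[20]=10, dp[21]=11, dp[22]=11, dp[23]=12
Minimum coins for 23 = 12


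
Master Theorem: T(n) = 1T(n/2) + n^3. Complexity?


a=1, b=2, c=3. log_2(1)=0 < c=3. Case 3: O(n^c) = O(n^3)
Complexity: O(n^3)


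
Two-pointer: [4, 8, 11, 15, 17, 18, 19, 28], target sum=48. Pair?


Two pointers: lo=0, hi=7
No pair sums to 48


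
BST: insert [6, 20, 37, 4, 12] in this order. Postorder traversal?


Root = 6; build tree by BST insertion.
Postorder traversal: [4, 12, 37, 20, 6]


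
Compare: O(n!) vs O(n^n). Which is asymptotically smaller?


factorial grows slower than n^n
O(n!) is asymptotically smaller; O(n^n) grows faster


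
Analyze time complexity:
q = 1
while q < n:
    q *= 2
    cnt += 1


Per nesting level: O(log n) = O(log n)
Complexity: O(log n)


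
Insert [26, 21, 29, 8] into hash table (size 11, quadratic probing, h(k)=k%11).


Insertions: 26->slot 4; 21->slot 10; 29->slot 7; 8->slot 8
Table: [None, None, None, None, 26, None, None, 29, 8, None, 21]


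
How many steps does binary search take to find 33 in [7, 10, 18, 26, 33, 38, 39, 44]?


Search for 33:
[0,7] mid=3 arr[3]=26
[4,7] mid=5 arr[5]=38
[4,4] mid=4 arr[4]=33
Total: 3 comparisons


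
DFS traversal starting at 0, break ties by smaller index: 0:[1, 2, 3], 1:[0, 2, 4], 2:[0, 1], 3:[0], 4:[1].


DFS stack-based: start with [0]
Visit order: [0, 1, 2, 4, 3]


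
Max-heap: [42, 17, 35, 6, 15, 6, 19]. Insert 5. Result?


Append 5: [42, 17, 35, 6, 15, 6, 19, 5]
Bubble up: no swaps needed
Result: [42, 17, 35, 6, 15, 6, 19, 5]


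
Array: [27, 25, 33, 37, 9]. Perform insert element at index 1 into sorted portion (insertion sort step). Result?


After one pass: [25, 27, 33, 37, 9]


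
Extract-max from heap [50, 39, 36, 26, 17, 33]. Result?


Max = 50
Replace root with last, heapify down
Resulting heap: [39, 33, 36, 26, 17]


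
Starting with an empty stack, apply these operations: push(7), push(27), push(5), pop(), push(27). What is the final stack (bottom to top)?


push(7) -> [7]
push(27) -> [7, 27]
push(5) -> [7, 27, 5]
pop() returns 5 -> [7, 27]
push(27) -> [7, 27, 27]
Final stack (bottom to top): [7, 27, 27]


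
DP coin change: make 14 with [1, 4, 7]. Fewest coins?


dp[0]=0; dp[i]=1+min(dp[i-c] for c in coins)
...dp[9]=3, dp[10]=4, dp[11]=2, dp[12]=3, dp[13]=4, dp[14]=2
Minimum coins for 14 = 2


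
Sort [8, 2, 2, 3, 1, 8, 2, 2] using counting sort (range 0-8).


Count array: [0, 1, 4, 1, 0, 0, 0, 0, 2]
Reconstruct: [1, 2, 2, 2, 2, 3, 8, 8]


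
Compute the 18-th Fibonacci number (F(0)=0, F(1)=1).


F(n)=F(n-1)+F(n-2)
...F(16)=987, F(17)=1597, F(18)=2584


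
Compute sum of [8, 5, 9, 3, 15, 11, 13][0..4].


Prefix sums: [0, 8, 13, 22, 25, 40, 51, 64]
Sum[0..4] = prefix[5] - prefix[0] = 40 - 0 = 40


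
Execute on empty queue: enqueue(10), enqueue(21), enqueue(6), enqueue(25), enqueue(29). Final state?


enqueue(10) -> [10]
enqueue(21) -> [10, 21]
enqueue(6) -> [10, 21, 6]
enqueue(25) -> [10, 21, 6, 25]
enqueue(29) -> [10, 21, 6, 25, 29]
Final queue (front to back): [10, 21, 6, 25, 29]


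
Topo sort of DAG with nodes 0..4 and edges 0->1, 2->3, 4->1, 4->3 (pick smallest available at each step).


Kahn's algorithm, process smallest node first
Order: [0, 2, 4, 1, 3]


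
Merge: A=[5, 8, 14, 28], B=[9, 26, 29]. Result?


Compare heads, take smaller each step.
Merged: [5, 8, 9, 14, 26, 28, 29]


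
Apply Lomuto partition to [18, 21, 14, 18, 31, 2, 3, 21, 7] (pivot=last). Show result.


Elements <= 7 go left of pivot.
Result: [2, 3, 7, 18, 31, 18, 21, 21, 14], pivot at index 2


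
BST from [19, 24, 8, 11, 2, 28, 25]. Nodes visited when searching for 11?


BST root = 19
Search for 11: compare at each node
Path: [19, 8, 11]


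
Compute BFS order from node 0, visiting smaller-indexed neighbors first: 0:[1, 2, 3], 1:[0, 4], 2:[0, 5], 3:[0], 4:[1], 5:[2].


BFS queue: start with [0]
Visit order: [0, 1, 2, 3, 4, 5]


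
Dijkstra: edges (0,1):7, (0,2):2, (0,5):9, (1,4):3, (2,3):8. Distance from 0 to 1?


Dijkstra from 0:
Distances: {0: 0, 1: 7, 2: 2, 3: 10, 4: 10, 5: 9}
Shortest distance to 1 = 7, path = [0, 1]


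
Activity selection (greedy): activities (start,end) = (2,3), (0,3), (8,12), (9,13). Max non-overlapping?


Greedy: pick earliest-ending, then skip overlaps.
Selected (2 activities): [(2, 3), (8, 12)]


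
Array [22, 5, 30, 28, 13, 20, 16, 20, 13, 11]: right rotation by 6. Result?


Right rotate by 6: [13, 20, 16, 20, 13, 11, 22, 5, 30, 28]


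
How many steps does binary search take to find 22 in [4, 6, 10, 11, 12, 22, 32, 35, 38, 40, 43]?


Search for 22:
[0,10] mid=5 arr[5]=22
Total: 1 comparisons


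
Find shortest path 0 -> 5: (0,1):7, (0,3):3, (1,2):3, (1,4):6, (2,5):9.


Dijkstra from 0:
Distances: {0: 0, 1: 7, 2: 10, 3: 3, 4: 13, 5: 19}
Shortest distance to 5 = 19, path = [0, 1, 2, 5]


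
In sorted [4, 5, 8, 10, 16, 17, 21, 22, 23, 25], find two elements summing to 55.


Two pointers: lo=0, hi=9
No pair sums to 55


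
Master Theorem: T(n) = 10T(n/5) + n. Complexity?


a=10, b=5, c=1. log_5(10)=1.431 > c=1. Case 1: O(n^log_b(a)) = O(n^1.431)
Complexity: O(n^1.431)


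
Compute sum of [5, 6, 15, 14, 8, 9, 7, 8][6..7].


Prefix sums: [0, 5, 11, 26, 40, 48, 57, 64, 72]
Sum[6..7] = prefix[8] - prefix[6] = 72 - 57 = 15


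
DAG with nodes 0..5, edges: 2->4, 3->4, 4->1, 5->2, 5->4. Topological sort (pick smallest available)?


Kahn's algorithm, process smallest node first
Order: [0, 3, 5, 2, 4, 1]


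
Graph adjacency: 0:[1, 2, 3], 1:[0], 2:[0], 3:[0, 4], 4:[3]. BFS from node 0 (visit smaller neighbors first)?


BFS queue: start with [0]
Visit order: [0, 1, 2, 3, 4]


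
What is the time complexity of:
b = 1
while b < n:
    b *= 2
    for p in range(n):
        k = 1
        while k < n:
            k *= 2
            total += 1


Per nesting level: O(log n) * O(n) * O(log n) = O(n (log n)^2)
Complexity: O(n (log n)^2)


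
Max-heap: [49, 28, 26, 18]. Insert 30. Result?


Append 30: [49, 28, 26, 18, 30]
Bubble up: swap idx 4(30) with idx 1(28)
Result: [49, 30, 26, 18, 28]


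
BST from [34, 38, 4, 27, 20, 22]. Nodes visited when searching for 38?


BST root = 34
Search for 38: compare at each node
Path: [34, 38]


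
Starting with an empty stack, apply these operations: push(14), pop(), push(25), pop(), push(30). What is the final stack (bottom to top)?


push(14) -> [14]
pop() returns 14 -> []
push(25) -> [25]
pop() returns 25 -> []
push(30) -> [30]
Final stack (bottom to top): [30]


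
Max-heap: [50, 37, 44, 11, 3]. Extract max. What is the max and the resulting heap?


Max = 50
Replace root with last, heapify down
Resulting heap: [44, 37, 3, 11]


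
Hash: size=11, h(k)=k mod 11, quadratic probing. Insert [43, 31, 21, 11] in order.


Insertions: 43->slot 10; 31->slot 9; 21->slot 0; 11->slot 1
Table: [21, 11, None, None, None, None, None, None, None, 31, 43]


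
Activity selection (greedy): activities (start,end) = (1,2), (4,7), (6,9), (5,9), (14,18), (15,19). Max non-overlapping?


Greedy: pick earliest-ending, then skip overlaps.
Selected (3 activities): [(1, 2), (4, 7), (14, 18)]


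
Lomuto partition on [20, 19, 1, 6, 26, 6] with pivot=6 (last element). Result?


Elements <= 6 go left of pivot.
Result: [1, 6, 6, 19, 26, 20], pivot at index 2


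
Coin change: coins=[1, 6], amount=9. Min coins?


dp[0]=0; dp[i]=1+min(dp[i-c] for c in coins)
...dp[4]=4, dp[5]=5, dp[6]=1, dp[7]=2, dp[8]=3, dp[9]=4
Minimum coins for 9 = 4


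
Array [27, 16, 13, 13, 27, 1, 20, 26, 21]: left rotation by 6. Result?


Left rotate by 6: [20, 26, 21, 27, 16, 13, 13, 27, 1]


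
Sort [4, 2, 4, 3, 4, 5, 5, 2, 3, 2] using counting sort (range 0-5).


Count array: [0, 0, 3, 2, 3, 2]
Reconstruct: [2, 2, 2, 3, 3, 4, 4, 4, 5, 5]


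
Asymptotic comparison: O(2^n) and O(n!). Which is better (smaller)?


exponential grows slower than factorial
O(2^n) is asymptotically smaller; O(n!) grows faster


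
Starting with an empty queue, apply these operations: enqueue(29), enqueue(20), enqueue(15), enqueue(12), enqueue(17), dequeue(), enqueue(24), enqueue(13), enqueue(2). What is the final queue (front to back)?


enqueue(29) -> [29]
enqueue(20) -> [29, 20]
enqueue(15) -> [29, 20, 15]
enqueue(12) -> [29, 20, 15, 12]
enqueue(17) -> [29, 20, 15, 12, 17]
dequeue() returns 29 -> [20, 15, 12, 17]
enqueue(24) -> [20, 15, 12, 17, 24]
enqueue(13) -> [20, 15, 12, 17, 24, 13]
enqueue(2) -> [20, 15, 12, 17, 24, 13, 2]
Final queue (front to back): [20, 15, 12, 17, 24, 13, 2]


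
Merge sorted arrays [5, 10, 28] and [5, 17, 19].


Compare heads, take smaller each step.
Merged: [5, 5, 10, 17, 19, 28]


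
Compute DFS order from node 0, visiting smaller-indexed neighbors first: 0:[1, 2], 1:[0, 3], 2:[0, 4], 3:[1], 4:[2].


DFS stack-based: start with [0]
Visit order: [0, 1, 3, 2, 4]


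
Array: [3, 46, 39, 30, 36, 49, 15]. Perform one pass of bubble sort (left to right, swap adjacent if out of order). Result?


After one pass: [3, 39, 30, 36, 46, 15, 49]


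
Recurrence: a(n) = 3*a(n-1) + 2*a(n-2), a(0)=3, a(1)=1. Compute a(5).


Build bottom-up:
...a(3)=29, a(4)=105, a(5)=3*105+2*29=373


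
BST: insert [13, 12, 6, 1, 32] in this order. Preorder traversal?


Root = 13; build tree by BST insertion.
Preorder traversal: [13, 12, 6, 1, 32]


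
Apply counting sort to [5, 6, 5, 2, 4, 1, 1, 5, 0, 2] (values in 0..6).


Count array: [1, 2, 2, 0, 1, 3, 1]
Reconstruct: [0, 1, 1, 2, 2, 4, 5, 5, 5, 6]


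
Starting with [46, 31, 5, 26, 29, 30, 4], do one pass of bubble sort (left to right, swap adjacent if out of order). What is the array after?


After one pass: [31, 5, 26, 29, 30, 4, 46]


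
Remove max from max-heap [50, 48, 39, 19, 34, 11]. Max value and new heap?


Max = 50
Replace root with last, heapify down
Resulting heap: [48, 34, 39, 19, 11]


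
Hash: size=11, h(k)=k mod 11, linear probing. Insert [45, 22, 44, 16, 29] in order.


Insertions: 45->slot 1; 22->slot 0; 44->slot 2; 16->slot 5; 29->slot 7
Table: [22, 45, 44, None, None, 16, None, 29, None, None, None]


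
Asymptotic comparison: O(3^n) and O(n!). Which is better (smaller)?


exponential (base 3) grows slower than factorial
O(3^n) is asymptotically smaller; O(n!) grows faster


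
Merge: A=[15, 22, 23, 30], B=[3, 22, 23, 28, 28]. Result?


Compare heads, take smaller each step.
Merged: [3, 15, 22, 22, 23, 23, 28, 28, 30]


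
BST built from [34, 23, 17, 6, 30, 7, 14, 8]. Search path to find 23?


BST root = 34
Search for 23: compare at each node
Path: [34, 23]


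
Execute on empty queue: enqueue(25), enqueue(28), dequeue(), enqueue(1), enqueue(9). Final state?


enqueue(25) -> [25]
enqueue(28) -> [25, 28]
dequeue() returns 25 -> [28]
enqueue(1) -> [28, 1]
enqueue(9) -> [28, 1, 9]
Final queue (front to back): [28, 1, 9]


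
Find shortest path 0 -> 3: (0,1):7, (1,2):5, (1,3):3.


Dijkstra from 0:
Distances: {0: 0, 1: 7, 2: 12, 3: 10}
Shortest distance to 3 = 10, path = [0, 1, 3]


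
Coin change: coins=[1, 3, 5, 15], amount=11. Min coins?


dp[0]=0; dp[i]=1+min(dp[i-c] for c in coins)
...dp[6]=2, dp[7]=3, dp[8]=2, dp[9]=3, dp[10]=2, dp[11]=3
Minimum coins for 11 = 3


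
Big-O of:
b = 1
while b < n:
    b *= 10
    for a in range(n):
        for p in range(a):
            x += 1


Per nesting level: O(log n) * O(n) * O(n) [triangular over a] = O(n^2 log n)
Complexity: O(n^2 log n)


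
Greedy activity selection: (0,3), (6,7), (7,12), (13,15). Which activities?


Greedy: pick earliest-ending, then skip overlaps.
Selected (4 activities): [(0, 3), (6, 7), (7, 12), (13, 15)]


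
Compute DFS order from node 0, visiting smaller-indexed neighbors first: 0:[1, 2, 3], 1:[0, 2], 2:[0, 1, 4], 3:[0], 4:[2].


DFS stack-based: start with [0]
Visit order: [0, 1, 2, 4, 3]


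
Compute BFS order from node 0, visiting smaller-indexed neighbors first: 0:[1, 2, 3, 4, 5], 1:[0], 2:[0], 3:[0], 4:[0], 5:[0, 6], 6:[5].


BFS queue: start with [0]
Visit order: [0, 1, 2, 3, 4, 5, 6]


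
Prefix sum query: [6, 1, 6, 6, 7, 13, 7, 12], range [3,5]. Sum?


Prefix sums: [0, 6, 7, 13, 19, 26, 39, 46, 58]
Sum[3..5] = prefix[6] - prefix[3] = 39 - 13 = 26


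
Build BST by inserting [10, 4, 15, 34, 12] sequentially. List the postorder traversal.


Root = 10; build tree by BST insertion.
Postorder traversal: [4, 12, 34, 15, 10]


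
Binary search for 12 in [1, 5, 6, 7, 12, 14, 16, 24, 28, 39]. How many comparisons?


Search for 12:
[0,9] mid=4 arr[4]=12
Total: 1 comparisons


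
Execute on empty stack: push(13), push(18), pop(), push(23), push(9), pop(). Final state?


push(13) -> [13]
push(18) -> [13, 18]
pop() returns 18 -> [13]
push(23) -> [13, 23]
push(9) -> [13, 23, 9]
pop() returns 9 -> [13, 23]
Final stack (bottom to top): [13, 23]


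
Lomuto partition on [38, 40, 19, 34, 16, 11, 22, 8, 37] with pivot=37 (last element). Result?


Elements <= 37 go left of pivot.
Result: [19, 34, 16, 11, 22, 8, 37, 40, 38], pivot at index 6


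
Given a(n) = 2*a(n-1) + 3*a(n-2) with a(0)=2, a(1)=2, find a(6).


Build bottom-up:
...a(4)=82, a(5)=242, a(6)=2*242+3*82=730


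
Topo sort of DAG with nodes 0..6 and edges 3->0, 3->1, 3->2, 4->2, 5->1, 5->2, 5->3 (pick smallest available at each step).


Kahn's algorithm, process smallest node first
Order: [4, 5, 3, 0, 1, 2, 6]


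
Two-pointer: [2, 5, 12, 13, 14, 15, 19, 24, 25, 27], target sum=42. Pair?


Two pointers: lo=0, hi=9
Found pair: (15, 27) summing to 42


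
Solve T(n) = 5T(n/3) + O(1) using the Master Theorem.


a=5, b=3, c=0. log_3(5)=1.465 > c=0. Case 1: O(n^log_b(a)) = O(n^1.465)
Complexity: O(n^1.465)


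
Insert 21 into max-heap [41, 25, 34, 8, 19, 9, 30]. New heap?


Append 21: [41, 25, 34, 8, 19, 9, 30, 21]
Bubble up: swap idx 7(21) with idx 3(8)
Result: [41, 25, 34, 21, 19, 9, 30, 8]


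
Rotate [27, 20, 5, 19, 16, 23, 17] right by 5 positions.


Right rotate by 5: [5, 19, 16, 23, 17, 27, 20]


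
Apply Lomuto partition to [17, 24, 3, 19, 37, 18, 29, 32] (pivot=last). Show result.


Elements <= 32 go left of pivot.
Result: [17, 24, 3, 19, 18, 29, 32, 37], pivot at index 6


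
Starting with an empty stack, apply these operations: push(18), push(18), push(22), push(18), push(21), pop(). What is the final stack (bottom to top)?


push(18) -> [18]
push(18) -> [18, 18]
push(22) -> [18, 18, 22]
push(18) -> [18, 18, 22, 18]
push(21) -> [18, 18, 22, 18, 21]
pop() returns 21 -> [18, 18, 22, 18]
Final stack (bottom to top): [18, 18, 22, 18]


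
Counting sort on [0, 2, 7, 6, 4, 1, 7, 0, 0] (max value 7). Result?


Count array: [3, 1, 1, 0, 1, 0, 1, 2]
Reconstruct: [0, 0, 0, 1, 2, 4, 6, 7, 7]


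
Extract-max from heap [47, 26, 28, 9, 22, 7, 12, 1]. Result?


Max = 47
Replace root with last, heapify down
Resulting heap: [28, 26, 12, 9, 22, 7, 1]


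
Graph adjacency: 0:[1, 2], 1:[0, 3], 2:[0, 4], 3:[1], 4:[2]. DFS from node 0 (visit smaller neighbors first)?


DFS stack-based: start with [0]
Visit order: [0, 1, 3, 2, 4]


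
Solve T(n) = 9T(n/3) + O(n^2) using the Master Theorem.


a=9, b=3, c=2. log_3(9)=2 = c=2. Case 2: O(n^c log n) = O(n^2 log n)
Complexity: O(n^2 log n)


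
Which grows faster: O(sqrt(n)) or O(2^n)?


sublinear grows slower than exponential
O(sqrt(n)) is asymptotically smaller; O(2^n) grows faster


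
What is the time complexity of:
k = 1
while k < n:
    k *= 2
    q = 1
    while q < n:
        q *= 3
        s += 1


Per nesting level: O(log n) * O(log n) = O((log n)^2)
Complexity: O((log n)^2)


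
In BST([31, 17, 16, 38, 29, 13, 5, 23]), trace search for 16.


BST root = 31
Search for 16: compare at each node
Path: [31, 17, 16]


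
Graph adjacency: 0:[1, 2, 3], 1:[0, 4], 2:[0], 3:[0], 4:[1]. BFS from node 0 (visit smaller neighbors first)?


BFS queue: start with [0]
Visit order: [0, 1, 2, 3, 4]


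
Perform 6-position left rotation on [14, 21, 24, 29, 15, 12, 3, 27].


Left rotate by 6: [3, 27, 14, 21, 24, 29, 15, 12]


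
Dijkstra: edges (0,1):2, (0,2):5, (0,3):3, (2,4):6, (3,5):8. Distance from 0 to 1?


Dijkstra from 0:
Distances: {0: 0, 1: 2, 2: 5, 3: 3, 4: 11, 5: 11}
Shortest distance to 1 = 2, path = [0, 1]


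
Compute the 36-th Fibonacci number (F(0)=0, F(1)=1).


F(n)=F(n-1)+F(n-2)
...F(34)=5702887, F(35)=9227465, F(36)=14930352


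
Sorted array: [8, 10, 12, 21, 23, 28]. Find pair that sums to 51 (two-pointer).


Two pointers: lo=0, hi=5
Found pair: (23, 28) summing to 51


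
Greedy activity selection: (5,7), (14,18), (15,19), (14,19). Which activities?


Greedy: pick earliest-ending, then skip overlaps.
Selected (2 activities): [(5, 7), (14, 18)]


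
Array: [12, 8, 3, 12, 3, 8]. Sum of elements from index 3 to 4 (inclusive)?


Prefix sums: [0, 12, 20, 23, 35, 38, 46]
Sum[3..4] = prefix[5] - prefix[3] = 38 - 23 = 15


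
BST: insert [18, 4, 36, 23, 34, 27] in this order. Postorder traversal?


Root = 18; build tree by BST insertion.
Postorder traversal: [4, 27, 34, 23, 36, 18]


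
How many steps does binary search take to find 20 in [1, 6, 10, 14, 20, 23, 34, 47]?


Search for 20:
[0,7] mid=3 arr[3]=14
[4,7] mid=5 arr[5]=23
[4,4] mid=4 arr[4]=20
Total: 3 comparisons


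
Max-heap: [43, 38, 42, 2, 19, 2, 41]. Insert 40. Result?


Append 40: [43, 38, 42, 2, 19, 2, 41, 40]
Bubble up: swap idx 7(40) with idx 3(2); swap idx 3(40) with idx 1(38)
Result: [43, 40, 42, 38, 19, 2, 41, 2]


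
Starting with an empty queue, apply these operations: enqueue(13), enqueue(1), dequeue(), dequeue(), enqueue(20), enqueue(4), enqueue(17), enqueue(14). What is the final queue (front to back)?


enqueue(13) -> [13]
enqueue(1) -> [13, 1]
dequeue() returns 13 -> [1]
dequeue() returns 1 -> []
enqueue(20) -> [20]
enqueue(4) -> [20, 4]
enqueue(17) -> [20, 4, 17]
enqueue(14) -> [20, 4, 17, 14]
Final queue (front to back): [20, 4, 17, 14]


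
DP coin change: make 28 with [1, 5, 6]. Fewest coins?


dp[0]=0; dp[i]=1+min(dp[i-c] for c in coins)
...dp[23]=4, dp[24]=4, dp[25]=5, dp[26]=5, dp[27]=5, dp[28]=5
Minimum coins for 28 = 5


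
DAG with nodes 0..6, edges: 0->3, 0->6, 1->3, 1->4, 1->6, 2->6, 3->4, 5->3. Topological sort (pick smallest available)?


Kahn's algorithm, process smallest node first
Order: [0, 1, 2, 5, 3, 4, 6]


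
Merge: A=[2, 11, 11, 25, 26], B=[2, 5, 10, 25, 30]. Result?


Compare heads, take smaller each step.
Merged: [2, 2, 5, 10, 11, 11, 25, 25, 26, 30]


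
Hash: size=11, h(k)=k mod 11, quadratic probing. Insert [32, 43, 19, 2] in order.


Insertions: 32->slot 10; 43->slot 0; 19->slot 8; 2->slot 2
Table: [43, None, 2, None, None, None, None, None, 19, None, 32]


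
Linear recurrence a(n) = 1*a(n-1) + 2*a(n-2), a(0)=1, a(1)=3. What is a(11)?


Build bottom-up:
...a(9)=683, a(10)=1365, a(11)=1*1365+2*683=2731


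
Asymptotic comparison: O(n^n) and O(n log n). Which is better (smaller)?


linearithmic grows slower than n^n
O(n log n) is asymptotically smaller; O(n^n) grows faster


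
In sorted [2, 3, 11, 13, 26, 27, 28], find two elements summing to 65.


Two pointers: lo=0, hi=6
No pair sums to 65


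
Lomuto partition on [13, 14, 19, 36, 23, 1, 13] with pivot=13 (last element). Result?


Elements <= 13 go left of pivot.
Result: [13, 1, 13, 36, 23, 14, 19], pivot at index 2


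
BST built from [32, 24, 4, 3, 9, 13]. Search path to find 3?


BST root = 32
Search for 3: compare at each node
Path: [32, 24, 4, 3]


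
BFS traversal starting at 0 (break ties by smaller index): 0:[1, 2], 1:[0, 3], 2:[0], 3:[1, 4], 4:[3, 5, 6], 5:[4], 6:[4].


BFS queue: start with [0]
Visit order: [0, 1, 2, 3, 4, 5, 6]


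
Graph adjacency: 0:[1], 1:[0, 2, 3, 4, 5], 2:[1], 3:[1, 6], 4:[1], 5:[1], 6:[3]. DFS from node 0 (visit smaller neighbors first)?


DFS stack-based: start with [0]
Visit order: [0, 1, 2, 3, 6, 4, 5]


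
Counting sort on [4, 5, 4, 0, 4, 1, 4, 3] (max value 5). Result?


Count array: [1, 1, 0, 1, 4, 1]
Reconstruct: [0, 1, 3, 4, 4, 4, 4, 5]


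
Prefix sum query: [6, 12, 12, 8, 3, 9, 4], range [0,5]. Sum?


Prefix sums: [0, 6, 18, 30, 38, 41, 50, 54]
Sum[0..5] = prefix[6] - prefix[0] = 50 - 0 = 50


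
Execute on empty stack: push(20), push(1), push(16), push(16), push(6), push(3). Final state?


push(20) -> [20]
push(1) -> [20, 1]
push(16) -> [20, 1, 16]
push(16) -> [20, 1, 16, 16]
push(6) -> [20, 1, 16, 16, 6]
push(3) -> [20, 1, 16, 16, 6, 3]
Final stack (bottom to top): [20, 1, 16, 16, 6, 3]


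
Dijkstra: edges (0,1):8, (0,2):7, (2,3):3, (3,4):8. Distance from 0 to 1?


Dijkstra from 0:
Distances: {0: 0, 1: 8, 2: 7, 3: 10, 4: 18}
Shortest distance to 1 = 8, path = [0, 1]


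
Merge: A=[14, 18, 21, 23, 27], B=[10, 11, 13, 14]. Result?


Compare heads, take smaller each step.
Merged: [10, 11, 13, 14, 14, 18, 21, 23, 27]


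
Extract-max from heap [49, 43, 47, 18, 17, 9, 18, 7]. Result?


Max = 49
Replace root with last, heapify down
Resulting heap: [47, 43, 18, 18, 17, 9, 7]


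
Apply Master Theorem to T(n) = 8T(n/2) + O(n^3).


a=8, b=2, c=3. log_2(8)=3 = c=3. Case 2: O(n^c log n) = O(n^3 log n)
Complexity: O(n^3 log n)


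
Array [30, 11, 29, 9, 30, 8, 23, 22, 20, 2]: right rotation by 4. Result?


Right rotate by 4: [23, 22, 20, 2, 30, 11, 29, 9, 30, 8]


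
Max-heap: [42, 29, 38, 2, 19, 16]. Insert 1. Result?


Append 1: [42, 29, 38, 2, 19, 16, 1]
Bubble up: no swaps needed
Result: [42, 29, 38, 2, 19, 16, 1]


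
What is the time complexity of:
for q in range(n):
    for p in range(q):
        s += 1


Per nesting level: O(n) * O(n) [triangular over q] = O(n^2)
Complexity: O(n^2)


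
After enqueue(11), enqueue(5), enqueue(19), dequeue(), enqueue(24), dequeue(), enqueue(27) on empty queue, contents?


enqueue(11) -> [11]
enqueue(5) -> [11, 5]
enqueue(19) -> [11, 5, 19]
dequeue() returns 11 -> [5, 19]
enqueue(24) -> [5, 19, 24]
dequeue() returns 5 -> [19, 24]
enqueue(27) -> [19, 24, 27]
Final queue (front to back): [19, 24, 27]


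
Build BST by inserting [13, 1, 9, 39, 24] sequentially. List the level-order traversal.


Root = 13; build tree by BST insertion.
Level-Order traversal: [13, 1, 39, 9, 24]


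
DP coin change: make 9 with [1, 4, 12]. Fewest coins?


dp[0]=0; dp[i]=1+min(dp[i-c] for c in coins)
...dp[4]=1, dp[5]=2, dp[6]=3, dp[7]=4, dp[8]=2, dp[9]=3
Minimum coins for 9 = 3
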